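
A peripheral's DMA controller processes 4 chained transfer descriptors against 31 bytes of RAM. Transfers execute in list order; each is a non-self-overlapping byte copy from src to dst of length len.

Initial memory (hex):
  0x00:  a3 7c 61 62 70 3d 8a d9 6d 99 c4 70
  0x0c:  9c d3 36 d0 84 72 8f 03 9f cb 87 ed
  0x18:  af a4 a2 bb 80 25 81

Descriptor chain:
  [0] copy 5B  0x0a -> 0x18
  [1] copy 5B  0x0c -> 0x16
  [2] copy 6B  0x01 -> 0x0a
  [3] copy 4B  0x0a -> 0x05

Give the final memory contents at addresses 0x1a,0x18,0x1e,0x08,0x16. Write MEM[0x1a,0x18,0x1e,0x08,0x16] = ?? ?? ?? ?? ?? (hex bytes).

MEM[0x1a,0x18,0x1e,0x08,0x16] = 84 36 81 70 9c

[0] 0x0a->0x18 len=5 : c4 70 9c d3 36
[1] 0x0c->0x16 len=5 : 9c d3 36 d0 84
[2] 0x01->0x0a len=6 : 7c 61 62 70 3d 8a
[3] 0x0a->0x05 len=4 : 7c 61 62 70
query mem[0x1a]=0x84, mem[0x18]=0x36, mem[0x1e]=0x81, mem[0x08]=0x70, mem[0x16]=0x9c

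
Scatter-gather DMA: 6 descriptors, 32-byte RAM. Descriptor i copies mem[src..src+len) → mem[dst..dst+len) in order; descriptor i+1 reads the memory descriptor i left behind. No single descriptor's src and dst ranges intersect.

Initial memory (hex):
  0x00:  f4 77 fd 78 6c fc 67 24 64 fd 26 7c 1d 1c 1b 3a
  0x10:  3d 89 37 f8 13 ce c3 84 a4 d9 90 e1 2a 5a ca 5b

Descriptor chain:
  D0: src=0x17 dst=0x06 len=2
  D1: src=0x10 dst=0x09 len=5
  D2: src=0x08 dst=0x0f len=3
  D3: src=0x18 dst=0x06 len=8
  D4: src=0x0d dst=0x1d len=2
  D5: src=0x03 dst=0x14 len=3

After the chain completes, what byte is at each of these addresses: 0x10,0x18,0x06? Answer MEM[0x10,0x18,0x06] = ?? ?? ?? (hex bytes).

D0: mem[0x06..0x07] <- [84 a4]
D1: mem[0x09..0x0d] <- [3d 89 37 f8 13]
D2: mem[0x0f..0x11] <- [64 3d 89]
D3: mem[0x06..0x0d] <- [a4 d9 90 e1 2a 5a ca 5b]
D4: mem[0x1d..0x1e] <- [5b 1b]
D5: mem[0x14..0x16] <- [78 6c fc]
query mem[0x10]=0x3d, mem[0x18]=0xa4, mem[0x06]=0xa4

MEM[0x10,0x18,0x06] = 3d a4 a4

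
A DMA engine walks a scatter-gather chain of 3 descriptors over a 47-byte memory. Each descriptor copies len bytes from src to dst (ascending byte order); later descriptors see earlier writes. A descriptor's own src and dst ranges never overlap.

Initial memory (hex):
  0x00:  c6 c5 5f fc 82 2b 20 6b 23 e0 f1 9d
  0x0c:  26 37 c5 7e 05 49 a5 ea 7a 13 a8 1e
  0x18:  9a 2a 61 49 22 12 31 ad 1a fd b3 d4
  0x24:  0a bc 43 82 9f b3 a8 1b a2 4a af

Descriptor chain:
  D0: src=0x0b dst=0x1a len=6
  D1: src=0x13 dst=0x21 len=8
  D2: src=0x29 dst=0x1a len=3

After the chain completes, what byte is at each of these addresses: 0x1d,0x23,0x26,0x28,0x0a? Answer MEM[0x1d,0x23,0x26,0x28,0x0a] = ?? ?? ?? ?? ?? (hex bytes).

MEM[0x1d,0x23,0x26,0x28,0x0a] = c5 13 9a 9d f1

[0] 0x0b->0x1a len=6 : 9d 26 37 c5 7e 05
[1] 0x13->0x21 len=8 : ea 7a 13 a8 1e 9a 2a 9d
[2] 0x29->0x1a len=3 : b3 a8 1b
query mem[0x1d]=0xc5, mem[0x23]=0x13, mem[0x26]=0x9a, mem[0x28]=0x9d, mem[0x0a]=0xf1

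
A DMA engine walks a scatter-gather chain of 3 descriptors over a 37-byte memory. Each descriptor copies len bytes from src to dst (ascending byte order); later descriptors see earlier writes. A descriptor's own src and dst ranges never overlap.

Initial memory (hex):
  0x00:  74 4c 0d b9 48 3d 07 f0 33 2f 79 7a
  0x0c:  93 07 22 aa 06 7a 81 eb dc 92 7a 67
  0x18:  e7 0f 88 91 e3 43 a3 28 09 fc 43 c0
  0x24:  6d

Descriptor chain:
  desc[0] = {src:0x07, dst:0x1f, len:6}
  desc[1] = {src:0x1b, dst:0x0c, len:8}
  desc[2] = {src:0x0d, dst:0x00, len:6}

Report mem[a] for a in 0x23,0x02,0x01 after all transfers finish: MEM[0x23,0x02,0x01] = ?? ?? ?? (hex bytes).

MEM[0x23,0x02,0x01] = 7a a3 43

D0: mem[0x1f..0x24] <- [f0 33 2f 79 7a 93]
D1: mem[0x0c..0x13] <- [91 e3 43 a3 f0 33 2f 79]
D2: mem[0x00..0x05] <- [e3 43 a3 f0 33 2f]
query mem[0x23]=0x7a, mem[0x02]=0xa3, mem[0x01]=0x43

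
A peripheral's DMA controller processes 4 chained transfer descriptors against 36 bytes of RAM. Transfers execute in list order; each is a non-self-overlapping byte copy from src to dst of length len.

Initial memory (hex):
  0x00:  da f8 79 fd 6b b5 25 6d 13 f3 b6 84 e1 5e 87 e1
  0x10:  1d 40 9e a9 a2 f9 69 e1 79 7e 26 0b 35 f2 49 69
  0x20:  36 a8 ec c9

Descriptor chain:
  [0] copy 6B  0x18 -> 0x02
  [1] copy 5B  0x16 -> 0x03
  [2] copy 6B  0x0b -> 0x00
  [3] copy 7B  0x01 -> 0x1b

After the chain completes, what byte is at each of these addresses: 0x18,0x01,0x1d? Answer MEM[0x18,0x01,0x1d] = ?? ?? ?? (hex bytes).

MEM[0x18,0x01,0x1d] = 79 e1 87

[0] 0x18->0x02 len=6 : 79 7e 26 0b 35 f2
[1] 0x16->0x03 len=5 : 69 e1 79 7e 26
[2] 0x0b->0x00 len=6 : 84 e1 5e 87 e1 1d
[3] 0x01->0x1b len=7 : e1 5e 87 e1 1d 7e 26
query mem[0x18]=0x79, mem[0x01]=0xe1, mem[0x1d]=0x87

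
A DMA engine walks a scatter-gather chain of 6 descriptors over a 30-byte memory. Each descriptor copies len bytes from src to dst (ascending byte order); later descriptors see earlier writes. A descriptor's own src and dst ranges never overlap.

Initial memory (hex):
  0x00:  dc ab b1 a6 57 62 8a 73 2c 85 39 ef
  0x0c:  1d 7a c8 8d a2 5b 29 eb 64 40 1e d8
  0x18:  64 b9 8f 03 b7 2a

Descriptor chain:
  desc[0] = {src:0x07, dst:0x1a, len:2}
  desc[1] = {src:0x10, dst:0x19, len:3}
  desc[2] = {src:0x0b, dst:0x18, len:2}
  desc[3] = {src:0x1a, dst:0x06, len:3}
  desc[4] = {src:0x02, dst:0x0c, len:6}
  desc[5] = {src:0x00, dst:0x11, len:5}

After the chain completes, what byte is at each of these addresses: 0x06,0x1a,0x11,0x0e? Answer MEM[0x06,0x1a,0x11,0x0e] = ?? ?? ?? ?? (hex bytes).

#0 dst[0x1a+2] := {0x73,0x2c}
#1 dst[0x19+3] := {0xa2,0x5b,0x29}
#2 dst[0x18+2] := {0xef,0x1d}
#3 dst[0x06+3] := {0x5b,0x29,0xb7}
#4 dst[0x0c+6] := {0xb1,0xa6,0x57,0x62,0x5b,0x29}
#5 dst[0x11+5] := {0xdc,0xab,0xb1,0xa6,0x57}
query mem[0x06]=0x5b, mem[0x1a]=0x5b, mem[0x11]=0xdc, mem[0x0e]=0x57

MEM[0x06,0x1a,0x11,0x0e] = 5b 5b dc 57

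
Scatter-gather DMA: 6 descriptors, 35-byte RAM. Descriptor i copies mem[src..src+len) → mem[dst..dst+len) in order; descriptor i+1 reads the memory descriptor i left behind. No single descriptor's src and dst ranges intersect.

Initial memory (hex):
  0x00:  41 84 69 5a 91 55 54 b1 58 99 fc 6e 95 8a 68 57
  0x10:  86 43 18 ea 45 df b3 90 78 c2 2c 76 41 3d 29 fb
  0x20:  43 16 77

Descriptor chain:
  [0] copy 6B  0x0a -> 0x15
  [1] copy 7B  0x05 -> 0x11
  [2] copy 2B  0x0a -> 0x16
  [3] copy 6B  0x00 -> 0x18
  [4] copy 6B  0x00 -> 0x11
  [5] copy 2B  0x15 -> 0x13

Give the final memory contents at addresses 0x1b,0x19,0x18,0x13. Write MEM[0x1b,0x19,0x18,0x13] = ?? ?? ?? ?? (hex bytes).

MEM[0x1b,0x19,0x18,0x13] = 5a 84 41 91

D0: mem[0x15..0x1a] <- [fc 6e 95 8a 68 57]
D1: mem[0x11..0x17] <- [55 54 b1 58 99 fc 6e]
D2: mem[0x16..0x17] <- [fc 6e]
D3: mem[0x18..0x1d] <- [41 84 69 5a 91 55]
D4: mem[0x11..0x16] <- [41 84 69 5a 91 55]
D5: mem[0x13..0x14] <- [91 55]
query mem[0x1b]=0x5a, mem[0x19]=0x84, mem[0x18]=0x41, mem[0x13]=0x91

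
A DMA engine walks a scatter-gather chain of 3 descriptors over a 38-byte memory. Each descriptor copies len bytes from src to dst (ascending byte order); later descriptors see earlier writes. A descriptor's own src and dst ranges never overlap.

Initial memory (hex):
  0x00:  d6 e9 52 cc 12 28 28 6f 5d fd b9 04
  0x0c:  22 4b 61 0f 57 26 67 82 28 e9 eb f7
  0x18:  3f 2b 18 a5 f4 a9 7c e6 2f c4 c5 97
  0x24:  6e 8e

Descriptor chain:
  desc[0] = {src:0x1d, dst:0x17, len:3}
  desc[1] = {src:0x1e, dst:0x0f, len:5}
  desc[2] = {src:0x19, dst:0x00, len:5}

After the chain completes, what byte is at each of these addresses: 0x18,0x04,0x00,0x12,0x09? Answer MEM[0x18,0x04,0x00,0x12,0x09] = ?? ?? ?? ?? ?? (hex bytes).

#0 dst[0x17+3] := {0xa9,0x7c,0xe6}
#1 dst[0x0f+5] := {0x7c,0xe6,0x2f,0xc4,0xc5}
#2 dst[0x00+5] := {0xe6,0x18,0xa5,0xf4,0xa9}
query mem[0x18]=0x7c, mem[0x04]=0xa9, mem[0x00]=0xe6, mem[0x12]=0xc4, mem[0x09]=0xfd

MEM[0x18,0x04,0x00,0x12,0x09] = 7c a9 e6 c4 fd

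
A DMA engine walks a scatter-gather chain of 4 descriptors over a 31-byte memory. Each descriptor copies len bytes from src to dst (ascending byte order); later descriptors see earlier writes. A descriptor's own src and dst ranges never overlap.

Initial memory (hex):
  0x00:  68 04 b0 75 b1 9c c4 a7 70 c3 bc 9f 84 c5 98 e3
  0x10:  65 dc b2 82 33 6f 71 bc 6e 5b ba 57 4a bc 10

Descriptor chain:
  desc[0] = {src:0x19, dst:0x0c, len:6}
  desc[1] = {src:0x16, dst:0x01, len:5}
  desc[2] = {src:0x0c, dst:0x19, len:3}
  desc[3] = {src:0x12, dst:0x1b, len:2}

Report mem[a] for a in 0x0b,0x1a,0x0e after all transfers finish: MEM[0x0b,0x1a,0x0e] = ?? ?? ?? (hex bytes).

D0: mem[0x0c..0x11] <- [5b ba 57 4a bc 10]
D1: mem[0x01..0x05] <- [71 bc 6e 5b ba]
D2: mem[0x19..0x1b] <- [5b ba 57]
D3: mem[0x1b..0x1c] <- [b2 82]
query mem[0x0b]=0x9f, mem[0x1a]=0xba, mem[0x0e]=0x57

MEM[0x0b,0x1a,0x0e] = 9f ba 57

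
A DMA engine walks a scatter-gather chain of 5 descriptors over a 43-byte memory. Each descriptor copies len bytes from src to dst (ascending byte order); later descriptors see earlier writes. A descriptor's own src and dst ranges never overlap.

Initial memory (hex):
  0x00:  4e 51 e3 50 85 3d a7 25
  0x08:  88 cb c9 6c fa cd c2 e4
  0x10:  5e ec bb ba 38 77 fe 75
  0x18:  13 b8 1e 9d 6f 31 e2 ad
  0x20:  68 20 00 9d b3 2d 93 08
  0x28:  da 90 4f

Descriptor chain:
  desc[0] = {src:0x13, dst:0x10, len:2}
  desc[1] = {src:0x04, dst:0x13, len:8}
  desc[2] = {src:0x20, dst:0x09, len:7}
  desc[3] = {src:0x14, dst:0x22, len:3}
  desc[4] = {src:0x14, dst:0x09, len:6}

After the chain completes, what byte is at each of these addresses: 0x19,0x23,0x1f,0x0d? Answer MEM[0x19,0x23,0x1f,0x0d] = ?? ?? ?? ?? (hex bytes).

MEM[0x19,0x23,0x1f,0x0d] = c9 a7 ad cb

#0 dst[0x10+2] := {0xba,0x38}
#1 dst[0x13+8] := {0x85,0x3d,0xa7,0x25,0x88,0xcb,0xc9,0x6c}
#2 dst[0x09+7] := {0x68,0x20,0x00,0x9d,0xb3,0x2d,0x93}
#3 dst[0x22+3] := {0x3d,0xa7,0x25}
#4 dst[0x09+6] := {0x3d,0xa7,0x25,0x88,0xcb,0xc9}
query mem[0x19]=0xc9, mem[0x23]=0xa7, mem[0x1f]=0xad, mem[0x0d]=0xcb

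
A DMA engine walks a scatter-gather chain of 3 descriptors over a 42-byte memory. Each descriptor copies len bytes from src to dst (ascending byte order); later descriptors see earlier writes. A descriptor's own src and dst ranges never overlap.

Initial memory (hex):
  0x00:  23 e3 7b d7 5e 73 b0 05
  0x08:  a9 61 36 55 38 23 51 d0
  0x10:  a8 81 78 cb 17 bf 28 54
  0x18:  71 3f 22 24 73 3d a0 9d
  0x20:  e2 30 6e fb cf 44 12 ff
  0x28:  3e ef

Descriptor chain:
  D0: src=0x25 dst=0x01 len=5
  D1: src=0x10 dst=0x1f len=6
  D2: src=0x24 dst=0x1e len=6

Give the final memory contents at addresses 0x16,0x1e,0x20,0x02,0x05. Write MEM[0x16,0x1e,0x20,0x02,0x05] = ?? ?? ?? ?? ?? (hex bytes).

D0: mem[0x01..0x05] <- [44 12 ff 3e ef]
D1: mem[0x1f..0x24] <- [a8 81 78 cb 17 bf]
D2: mem[0x1e..0x23] <- [bf 44 12 ff 3e ef]
query mem[0x16]=0x28, mem[0x1e]=0xbf, mem[0x20]=0x12, mem[0x02]=0x12, mem[0x05]=0xef

MEM[0x16,0x1e,0x20,0x02,0x05] = 28 bf 12 12 ef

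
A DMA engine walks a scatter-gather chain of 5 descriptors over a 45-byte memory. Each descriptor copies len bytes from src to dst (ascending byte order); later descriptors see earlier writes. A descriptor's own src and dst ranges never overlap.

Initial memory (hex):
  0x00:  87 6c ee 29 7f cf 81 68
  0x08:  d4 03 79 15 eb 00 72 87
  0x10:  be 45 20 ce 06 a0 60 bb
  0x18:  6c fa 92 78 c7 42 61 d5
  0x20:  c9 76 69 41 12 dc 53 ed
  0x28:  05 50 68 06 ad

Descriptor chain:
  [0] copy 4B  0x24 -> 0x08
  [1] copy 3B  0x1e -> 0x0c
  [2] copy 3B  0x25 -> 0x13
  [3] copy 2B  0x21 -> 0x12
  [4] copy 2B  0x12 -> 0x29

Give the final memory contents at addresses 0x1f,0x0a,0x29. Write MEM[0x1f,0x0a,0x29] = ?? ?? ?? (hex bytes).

  after D0: wrote 4B at 0x08 = 12dc53ed
  after D1: wrote 3B at 0x0c = 61d5c9
  after D2: wrote 3B at 0x13 = dc53ed
  after D3: wrote 2B at 0x12 = 7669
  after D4: wrote 2B at 0x29 = 7669
query mem[0x1f]=0xd5, mem[0x0a]=0x53, mem[0x29]=0x76

MEM[0x1f,0x0a,0x29] = d5 53 76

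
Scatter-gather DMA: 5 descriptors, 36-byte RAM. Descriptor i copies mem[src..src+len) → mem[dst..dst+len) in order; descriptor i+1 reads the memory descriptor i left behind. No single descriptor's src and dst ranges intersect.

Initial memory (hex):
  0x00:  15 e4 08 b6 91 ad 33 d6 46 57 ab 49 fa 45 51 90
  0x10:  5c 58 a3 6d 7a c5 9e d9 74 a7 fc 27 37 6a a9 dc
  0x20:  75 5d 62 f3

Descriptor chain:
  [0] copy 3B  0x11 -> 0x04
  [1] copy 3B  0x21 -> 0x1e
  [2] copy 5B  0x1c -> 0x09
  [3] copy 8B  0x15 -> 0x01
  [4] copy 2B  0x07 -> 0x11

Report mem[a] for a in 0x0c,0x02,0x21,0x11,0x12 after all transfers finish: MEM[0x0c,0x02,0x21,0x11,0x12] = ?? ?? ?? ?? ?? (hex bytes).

#0 dst[0x04+3] := {0x58,0xa3,0x6d}
#1 dst[0x1e+3] := {0x5d,0x62,0xf3}
#2 dst[0x09+5] := {0x37,0x6a,0x5d,0x62,0xf3}
#3 dst[0x01+8] := {0xc5,0x9e,0xd9,0x74,0xa7,0xfc,0x27,0x37}
#4 dst[0x11+2] := {0x27,0x37}
query mem[0x0c]=0x62, mem[0x02]=0x9e, mem[0x21]=0x5d, mem[0x11]=0x27, mem[0x12]=0x37

MEM[0x0c,0x02,0x21,0x11,0x12] = 62 9e 5d 27 37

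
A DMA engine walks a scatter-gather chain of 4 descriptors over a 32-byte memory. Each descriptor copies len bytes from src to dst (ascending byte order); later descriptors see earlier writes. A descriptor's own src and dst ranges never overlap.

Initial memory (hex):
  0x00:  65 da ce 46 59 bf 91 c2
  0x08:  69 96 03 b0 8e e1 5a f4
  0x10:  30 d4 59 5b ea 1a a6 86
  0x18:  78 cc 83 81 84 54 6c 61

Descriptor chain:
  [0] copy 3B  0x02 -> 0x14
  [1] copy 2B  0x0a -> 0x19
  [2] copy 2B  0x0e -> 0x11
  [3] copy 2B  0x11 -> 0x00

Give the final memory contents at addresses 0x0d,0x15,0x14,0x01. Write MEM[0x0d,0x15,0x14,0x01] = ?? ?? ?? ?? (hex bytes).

MEM[0x0d,0x15,0x14,0x01] = e1 46 ce f4

  after D0: wrote 3B at 0x14 = ce4659
  after D1: wrote 2B at 0x19 = 03b0
  after D2: wrote 2B at 0x11 = 5af4
  after D3: wrote 2B at 0x00 = 5af4
query mem[0x0d]=0xe1, mem[0x15]=0x46, mem[0x14]=0xce, mem[0x01]=0xf4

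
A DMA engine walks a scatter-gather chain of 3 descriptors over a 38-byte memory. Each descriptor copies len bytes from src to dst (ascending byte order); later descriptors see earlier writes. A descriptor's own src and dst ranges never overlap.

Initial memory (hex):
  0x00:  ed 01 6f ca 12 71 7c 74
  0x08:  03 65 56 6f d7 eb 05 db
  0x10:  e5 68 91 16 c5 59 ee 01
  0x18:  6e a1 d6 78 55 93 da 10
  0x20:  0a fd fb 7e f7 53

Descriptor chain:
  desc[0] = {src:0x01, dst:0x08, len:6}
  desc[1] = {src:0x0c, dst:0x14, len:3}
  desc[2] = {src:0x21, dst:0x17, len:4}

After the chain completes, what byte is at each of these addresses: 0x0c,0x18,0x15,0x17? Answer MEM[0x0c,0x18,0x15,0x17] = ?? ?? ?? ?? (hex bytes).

MEM[0x0c,0x18,0x15,0x17] = 71 fb 7c fd

#0 dst[0x08+6] := {0x01,0x6f,0xca,0x12,0x71,0x7c}
#1 dst[0x14+3] := {0x71,0x7c,0x05}
#2 dst[0x17+4] := {0xfd,0xfb,0x7e,0xf7}
query mem[0x0c]=0x71, mem[0x18]=0xfb, mem[0x15]=0x7c, mem[0x17]=0xfd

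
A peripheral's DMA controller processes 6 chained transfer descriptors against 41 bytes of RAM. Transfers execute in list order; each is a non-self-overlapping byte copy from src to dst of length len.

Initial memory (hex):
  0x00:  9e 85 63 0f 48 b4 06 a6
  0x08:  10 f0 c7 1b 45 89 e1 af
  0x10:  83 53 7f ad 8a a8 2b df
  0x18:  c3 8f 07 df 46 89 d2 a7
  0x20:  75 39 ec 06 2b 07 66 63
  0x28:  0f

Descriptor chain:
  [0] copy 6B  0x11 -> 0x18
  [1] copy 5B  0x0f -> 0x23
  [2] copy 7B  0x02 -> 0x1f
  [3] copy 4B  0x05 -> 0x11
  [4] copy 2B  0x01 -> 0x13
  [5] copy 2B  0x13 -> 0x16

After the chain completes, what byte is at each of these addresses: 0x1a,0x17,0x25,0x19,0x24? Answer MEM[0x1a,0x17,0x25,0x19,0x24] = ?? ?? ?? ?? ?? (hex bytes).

#0 dst[0x18+6] := {0x53,0x7f,0xad,0x8a,0xa8,0x2b}
#1 dst[0x23+5] := {0xaf,0x83,0x53,0x7f,0xad}
#2 dst[0x1f+7] := {0x63,0x0f,0x48,0xb4,0x06,0xa6,0x10}
#3 dst[0x11+4] := {0xb4,0x06,0xa6,0x10}
#4 dst[0x13+2] := {0x85,0x63}
#5 dst[0x16+2] := {0x85,0x63}
query mem[0x1a]=0xad, mem[0x17]=0x63, mem[0x25]=0x10, mem[0x19]=0x7f, mem[0x24]=0xa6

MEM[0x1a,0x17,0x25,0x19,0x24] = ad 63 10 7f a6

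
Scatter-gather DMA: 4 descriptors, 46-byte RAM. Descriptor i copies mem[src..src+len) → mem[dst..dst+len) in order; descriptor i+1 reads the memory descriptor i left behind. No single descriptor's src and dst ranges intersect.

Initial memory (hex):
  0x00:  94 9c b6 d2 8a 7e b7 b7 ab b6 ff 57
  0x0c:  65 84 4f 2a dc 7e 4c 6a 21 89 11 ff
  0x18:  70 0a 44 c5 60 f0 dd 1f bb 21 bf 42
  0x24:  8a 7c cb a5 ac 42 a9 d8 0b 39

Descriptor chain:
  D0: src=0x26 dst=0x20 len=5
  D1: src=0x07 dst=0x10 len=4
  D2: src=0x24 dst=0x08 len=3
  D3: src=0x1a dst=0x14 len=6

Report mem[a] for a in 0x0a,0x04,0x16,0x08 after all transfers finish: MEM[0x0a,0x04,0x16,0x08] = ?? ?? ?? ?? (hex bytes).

[0] 0x26->0x20 len=5 : cb a5 ac 42 a9
[1] 0x07->0x10 len=4 : b7 ab b6 ff
[2] 0x24->0x08 len=3 : a9 7c cb
[3] 0x1a->0x14 len=6 : 44 c5 60 f0 dd 1f
query mem[0x0a]=0xcb, mem[0x04]=0x8a, mem[0x16]=0x60, mem[0x08]=0xa9

MEM[0x0a,0x04,0x16,0x08] = cb 8a 60 a9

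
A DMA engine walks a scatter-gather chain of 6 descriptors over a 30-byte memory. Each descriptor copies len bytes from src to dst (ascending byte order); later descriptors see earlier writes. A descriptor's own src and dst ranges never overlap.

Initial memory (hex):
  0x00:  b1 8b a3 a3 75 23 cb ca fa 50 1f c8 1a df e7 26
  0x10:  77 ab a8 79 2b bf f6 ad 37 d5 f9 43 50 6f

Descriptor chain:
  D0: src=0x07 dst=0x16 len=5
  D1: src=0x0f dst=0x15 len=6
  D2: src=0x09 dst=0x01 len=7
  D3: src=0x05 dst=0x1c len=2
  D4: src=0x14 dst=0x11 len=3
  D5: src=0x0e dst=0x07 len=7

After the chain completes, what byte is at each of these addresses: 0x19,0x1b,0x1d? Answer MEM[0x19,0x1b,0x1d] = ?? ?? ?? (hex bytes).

MEM[0x19,0x1b,0x1d] = 79 43 e7

D0: mem[0x16..0x1a] <- [ca fa 50 1f c8]
D1: mem[0x15..0x1a] <- [26 77 ab a8 79 2b]
D2: mem[0x01..0x07] <- [50 1f c8 1a df e7 26]
D3: mem[0x1c..0x1d] <- [df e7]
D4: mem[0x11..0x13] <- [2b 26 77]
D5: mem[0x07..0x0d] <- [e7 26 77 2b 26 77 2b]
query mem[0x19]=0x79, mem[0x1b]=0x43, mem[0x1d]=0xe7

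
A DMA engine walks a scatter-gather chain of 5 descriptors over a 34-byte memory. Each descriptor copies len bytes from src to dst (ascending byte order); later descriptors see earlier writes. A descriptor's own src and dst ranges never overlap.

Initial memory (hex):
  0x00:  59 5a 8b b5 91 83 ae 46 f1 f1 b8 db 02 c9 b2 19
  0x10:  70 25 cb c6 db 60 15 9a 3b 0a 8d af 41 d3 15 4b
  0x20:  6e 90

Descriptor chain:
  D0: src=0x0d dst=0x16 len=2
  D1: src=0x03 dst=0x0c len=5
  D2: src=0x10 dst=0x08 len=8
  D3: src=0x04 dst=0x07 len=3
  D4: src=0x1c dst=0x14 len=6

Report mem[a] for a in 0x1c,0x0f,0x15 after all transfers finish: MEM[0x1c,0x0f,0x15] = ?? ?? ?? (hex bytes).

#0 dst[0x16+2] := {0xc9,0xb2}
#1 dst[0x0c+5] := {0xb5,0x91,0x83,0xae,0x46}
#2 dst[0x08+8] := {0x46,0x25,0xcb,0xc6,0xdb,0x60,0xc9,0xb2}
#3 dst[0x07+3] := {0x91,0x83,0xae}
#4 dst[0x14+6] := {0x41,0xd3,0x15,0x4b,0x6e,0x90}
query mem[0x1c]=0x41, mem[0x0f]=0xb2, mem[0x15]=0xd3

MEM[0x1c,0x0f,0x15] = 41 b2 d3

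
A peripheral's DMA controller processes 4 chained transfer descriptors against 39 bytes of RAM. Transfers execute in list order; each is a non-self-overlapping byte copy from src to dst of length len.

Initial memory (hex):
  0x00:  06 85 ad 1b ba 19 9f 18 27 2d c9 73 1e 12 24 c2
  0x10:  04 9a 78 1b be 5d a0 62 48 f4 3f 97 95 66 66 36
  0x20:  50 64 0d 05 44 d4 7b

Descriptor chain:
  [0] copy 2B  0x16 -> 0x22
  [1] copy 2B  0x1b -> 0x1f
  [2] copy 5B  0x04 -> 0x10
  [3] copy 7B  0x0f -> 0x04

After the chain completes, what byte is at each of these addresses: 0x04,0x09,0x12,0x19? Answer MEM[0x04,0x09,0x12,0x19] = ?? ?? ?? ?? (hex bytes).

[0] 0x16->0x22 len=2 : a0 62
[1] 0x1b->0x1f len=2 : 97 95
[2] 0x04->0x10 len=5 : ba 19 9f 18 27
[3] 0x0f->0x04 len=7 : c2 ba 19 9f 18 27 5d
query mem[0x04]=0xc2, mem[0x09]=0x27, mem[0x12]=0x9f, mem[0x19]=0xf4

MEM[0x04,0x09,0x12,0x19] = c2 27 9f f4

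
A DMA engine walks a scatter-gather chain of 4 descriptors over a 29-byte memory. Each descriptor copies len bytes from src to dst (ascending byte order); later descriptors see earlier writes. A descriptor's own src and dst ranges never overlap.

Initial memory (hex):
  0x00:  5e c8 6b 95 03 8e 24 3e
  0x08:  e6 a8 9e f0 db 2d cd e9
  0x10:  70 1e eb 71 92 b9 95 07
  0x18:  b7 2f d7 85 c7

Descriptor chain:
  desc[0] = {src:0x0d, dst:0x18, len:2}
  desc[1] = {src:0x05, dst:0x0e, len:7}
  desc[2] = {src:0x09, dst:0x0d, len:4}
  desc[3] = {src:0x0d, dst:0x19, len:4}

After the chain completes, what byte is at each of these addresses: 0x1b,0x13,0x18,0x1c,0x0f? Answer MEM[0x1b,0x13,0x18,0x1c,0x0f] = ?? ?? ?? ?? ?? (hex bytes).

  after D0: wrote 2B at 0x18 = 2dcd
  after D1: wrote 7B at 0x0e = 8e243ee6a89ef0
  after D2: wrote 4B at 0x0d = a89ef0db
  after D3: wrote 4B at 0x19 = a89ef0db
query mem[0x1b]=0xf0, mem[0x13]=0x9e, mem[0x18]=0x2d, mem[0x1c]=0xdb, mem[0x0f]=0xf0

MEM[0x1b,0x13,0x18,0x1c,0x0f] = f0 9e 2d db f0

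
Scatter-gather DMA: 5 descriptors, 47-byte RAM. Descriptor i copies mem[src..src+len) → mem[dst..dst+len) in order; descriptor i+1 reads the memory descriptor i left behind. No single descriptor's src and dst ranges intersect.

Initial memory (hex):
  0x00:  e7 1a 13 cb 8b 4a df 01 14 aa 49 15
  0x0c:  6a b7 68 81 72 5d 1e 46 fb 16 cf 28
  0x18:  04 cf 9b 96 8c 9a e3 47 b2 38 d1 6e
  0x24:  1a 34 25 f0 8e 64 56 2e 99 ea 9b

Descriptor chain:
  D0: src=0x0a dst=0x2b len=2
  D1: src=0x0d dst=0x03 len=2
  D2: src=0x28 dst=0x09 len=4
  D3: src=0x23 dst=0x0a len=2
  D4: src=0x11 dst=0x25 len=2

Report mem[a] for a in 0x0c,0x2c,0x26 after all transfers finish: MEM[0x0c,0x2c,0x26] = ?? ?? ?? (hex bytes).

[0] 0x0a->0x2b len=2 : 49 15
[1] 0x0d->0x03 len=2 : b7 68
[2] 0x28->0x09 len=4 : 8e 64 56 49
[3] 0x23->0x0a len=2 : 6e 1a
[4] 0x11->0x25 len=2 : 5d 1e
query mem[0x0c]=0x49, mem[0x2c]=0x15, mem[0x26]=0x1e

MEM[0x0c,0x2c,0x26] = 49 15 1e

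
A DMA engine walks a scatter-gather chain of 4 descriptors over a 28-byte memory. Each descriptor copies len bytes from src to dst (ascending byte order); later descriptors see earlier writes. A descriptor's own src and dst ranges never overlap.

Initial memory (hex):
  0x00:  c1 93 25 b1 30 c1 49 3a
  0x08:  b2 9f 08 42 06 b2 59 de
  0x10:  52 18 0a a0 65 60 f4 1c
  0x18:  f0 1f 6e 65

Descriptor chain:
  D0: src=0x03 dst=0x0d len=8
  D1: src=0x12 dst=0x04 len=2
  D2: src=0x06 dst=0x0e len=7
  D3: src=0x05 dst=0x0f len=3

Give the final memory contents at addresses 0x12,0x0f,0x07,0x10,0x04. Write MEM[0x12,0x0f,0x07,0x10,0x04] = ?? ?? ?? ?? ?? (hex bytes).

MEM[0x12,0x0f,0x07,0x10,0x04] = 08 9f 3a 49 b2

D0: mem[0x0d..0x14] <- [b1 30 c1 49 3a b2 9f 08]
D1: mem[0x04..0x05] <- [b2 9f]
D2: mem[0x0e..0x14] <- [49 3a b2 9f 08 42 06]
D3: mem[0x0f..0x11] <- [9f 49 3a]
query mem[0x12]=0x08, mem[0x0f]=0x9f, mem[0x07]=0x3a, mem[0x10]=0x49, mem[0x04]=0xb2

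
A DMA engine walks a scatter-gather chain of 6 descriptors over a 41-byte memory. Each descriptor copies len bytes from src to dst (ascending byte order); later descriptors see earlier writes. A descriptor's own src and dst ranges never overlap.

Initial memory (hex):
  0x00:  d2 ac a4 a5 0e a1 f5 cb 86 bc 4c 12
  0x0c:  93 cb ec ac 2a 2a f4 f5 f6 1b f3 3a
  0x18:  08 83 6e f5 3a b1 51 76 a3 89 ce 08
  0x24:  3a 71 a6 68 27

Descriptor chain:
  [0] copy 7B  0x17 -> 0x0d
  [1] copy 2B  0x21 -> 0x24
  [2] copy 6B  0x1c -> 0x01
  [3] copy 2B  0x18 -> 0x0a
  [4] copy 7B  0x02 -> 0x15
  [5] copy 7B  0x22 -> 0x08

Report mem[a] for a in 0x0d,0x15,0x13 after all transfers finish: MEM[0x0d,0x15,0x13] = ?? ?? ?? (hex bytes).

[0] 0x17->0x0d len=7 : 3a 08 83 6e f5 3a b1
[1] 0x21->0x24 len=2 : 89 ce
[2] 0x1c->0x01 len=6 : 3a b1 51 76 a3 89
[3] 0x18->0x0a len=2 : 08 83
[4] 0x02->0x15 len=7 : b1 51 76 a3 89 cb 86
[5] 0x22->0x08 len=7 : ce 08 89 ce a6 68 27
query mem[0x0d]=0x68, mem[0x15]=0xb1, mem[0x13]=0xb1

MEM[0x0d,0x15,0x13] = 68 b1 b1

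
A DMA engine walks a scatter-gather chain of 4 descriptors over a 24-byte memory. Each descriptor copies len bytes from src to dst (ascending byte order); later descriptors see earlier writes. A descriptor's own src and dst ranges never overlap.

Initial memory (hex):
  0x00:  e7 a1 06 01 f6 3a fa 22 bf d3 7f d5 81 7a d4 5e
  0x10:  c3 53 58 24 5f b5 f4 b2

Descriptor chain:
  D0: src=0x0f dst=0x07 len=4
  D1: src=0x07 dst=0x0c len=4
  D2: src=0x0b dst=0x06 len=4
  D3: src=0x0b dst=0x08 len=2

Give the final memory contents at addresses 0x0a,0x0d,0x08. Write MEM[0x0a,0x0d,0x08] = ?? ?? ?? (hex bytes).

[0] 0x0f->0x07 len=4 : 5e c3 53 58
[1] 0x07->0x0c len=4 : 5e c3 53 58
[2] 0x0b->0x06 len=4 : d5 5e c3 53
[3] 0x0b->0x08 len=2 : d5 5e
query mem[0x0a]=0x58, mem[0x0d]=0xc3, mem[0x08]=0xd5

MEM[0x0a,0x0d,0x08] = 58 c3 d5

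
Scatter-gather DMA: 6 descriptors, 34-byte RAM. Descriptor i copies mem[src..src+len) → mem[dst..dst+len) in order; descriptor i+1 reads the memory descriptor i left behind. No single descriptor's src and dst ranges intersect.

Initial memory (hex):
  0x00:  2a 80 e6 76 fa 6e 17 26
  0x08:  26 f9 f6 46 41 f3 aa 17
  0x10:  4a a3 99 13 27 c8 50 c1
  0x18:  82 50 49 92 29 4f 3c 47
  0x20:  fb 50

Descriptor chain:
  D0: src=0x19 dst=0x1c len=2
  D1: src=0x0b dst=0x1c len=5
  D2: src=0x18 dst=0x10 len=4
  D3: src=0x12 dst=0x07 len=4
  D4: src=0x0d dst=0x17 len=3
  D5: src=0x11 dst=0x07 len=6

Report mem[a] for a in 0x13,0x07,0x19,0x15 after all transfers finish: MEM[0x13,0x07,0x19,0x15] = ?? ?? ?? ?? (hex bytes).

#0 dst[0x1c+2] := {0x50,0x49}
#1 dst[0x1c+5] := {0x46,0x41,0xf3,0xaa,0x17}
#2 dst[0x10+4] := {0x82,0x50,0x49,0x92}
#3 dst[0x07+4] := {0x49,0x92,0x27,0xc8}
#4 dst[0x17+3] := {0xf3,0xaa,0x17}
#5 dst[0x07+6] := {0x50,0x49,0x92,0x27,0xc8,0x50}
query mem[0x13]=0x92, mem[0x07]=0x50, mem[0x19]=0x17, mem[0x15]=0xc8

MEM[0x13,0x07,0x19,0x15] = 92 50 17 c8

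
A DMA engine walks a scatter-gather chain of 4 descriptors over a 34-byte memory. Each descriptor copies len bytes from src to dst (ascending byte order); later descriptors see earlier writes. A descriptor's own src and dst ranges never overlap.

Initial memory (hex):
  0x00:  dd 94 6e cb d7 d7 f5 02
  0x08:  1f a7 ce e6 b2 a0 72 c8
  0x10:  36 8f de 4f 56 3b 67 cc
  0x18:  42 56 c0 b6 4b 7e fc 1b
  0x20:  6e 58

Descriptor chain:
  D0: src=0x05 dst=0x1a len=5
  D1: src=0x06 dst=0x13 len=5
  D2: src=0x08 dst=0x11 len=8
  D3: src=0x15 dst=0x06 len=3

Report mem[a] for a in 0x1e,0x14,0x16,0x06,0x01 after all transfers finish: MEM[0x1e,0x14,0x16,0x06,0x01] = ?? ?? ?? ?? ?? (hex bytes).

D0: mem[0x1a..0x1e] <- [d7 f5 02 1f a7]
D1: mem[0x13..0x17] <- [f5 02 1f a7 ce]
D2: mem[0x11..0x18] <- [1f a7 ce e6 b2 a0 72 c8]
D3: mem[0x06..0x08] <- [b2 a0 72]
query mem[0x1e]=0xa7, mem[0x14]=0xe6, mem[0x16]=0xa0, mem[0x06]=0xb2, mem[0x01]=0x94

MEM[0x1e,0x14,0x16,0x06,0x01] = a7 e6 a0 b2 94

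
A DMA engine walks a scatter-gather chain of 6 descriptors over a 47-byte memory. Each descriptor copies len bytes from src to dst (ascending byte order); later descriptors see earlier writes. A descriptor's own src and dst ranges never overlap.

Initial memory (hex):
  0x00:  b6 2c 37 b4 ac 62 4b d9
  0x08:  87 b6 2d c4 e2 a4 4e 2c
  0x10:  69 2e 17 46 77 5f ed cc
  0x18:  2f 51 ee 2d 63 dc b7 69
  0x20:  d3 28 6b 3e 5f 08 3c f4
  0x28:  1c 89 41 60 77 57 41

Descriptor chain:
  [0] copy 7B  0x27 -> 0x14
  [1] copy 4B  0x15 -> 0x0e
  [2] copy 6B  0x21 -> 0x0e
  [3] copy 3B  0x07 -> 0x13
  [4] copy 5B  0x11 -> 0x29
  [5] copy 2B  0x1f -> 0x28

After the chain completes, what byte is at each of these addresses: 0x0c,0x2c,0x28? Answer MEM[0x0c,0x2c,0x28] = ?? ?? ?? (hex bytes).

  after D0: wrote 7B at 0x14 = f41c8941607757
  after D1: wrote 4B at 0x0e = 1c894160
  after D2: wrote 6B at 0x0e = 286b3e5f083c
  after D3: wrote 3B at 0x13 = d987b6
  after D4: wrote 5B at 0x29 = 5f08d987b6
  after D5: wrote 2B at 0x28 = 69d3
query mem[0x0c]=0xe2, mem[0x2c]=0x87, mem[0x28]=0x69

MEM[0x0c,0x2c,0x28] = e2 87 69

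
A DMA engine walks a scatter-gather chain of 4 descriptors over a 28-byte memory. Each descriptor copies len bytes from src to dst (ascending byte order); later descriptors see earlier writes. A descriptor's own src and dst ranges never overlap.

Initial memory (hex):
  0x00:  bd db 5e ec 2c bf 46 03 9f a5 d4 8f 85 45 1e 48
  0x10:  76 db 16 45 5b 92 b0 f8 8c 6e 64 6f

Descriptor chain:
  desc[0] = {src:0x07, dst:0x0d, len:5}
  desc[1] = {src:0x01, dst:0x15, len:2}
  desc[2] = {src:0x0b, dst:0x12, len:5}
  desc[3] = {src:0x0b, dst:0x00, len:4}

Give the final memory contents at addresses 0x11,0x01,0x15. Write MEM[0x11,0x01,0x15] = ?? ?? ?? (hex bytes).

  after D0: wrote 5B at 0x0d = 039fa5d48f
  after D1: wrote 2B at 0x15 = db5e
  after D2: wrote 5B at 0x12 = 8f85039fa5
  after D3: wrote 4B at 0x00 = 8f85039f
query mem[0x11]=0x8f, mem[0x01]=0x85, mem[0x15]=0x9f

MEM[0x11,0x01,0x15] = 8f 85 9f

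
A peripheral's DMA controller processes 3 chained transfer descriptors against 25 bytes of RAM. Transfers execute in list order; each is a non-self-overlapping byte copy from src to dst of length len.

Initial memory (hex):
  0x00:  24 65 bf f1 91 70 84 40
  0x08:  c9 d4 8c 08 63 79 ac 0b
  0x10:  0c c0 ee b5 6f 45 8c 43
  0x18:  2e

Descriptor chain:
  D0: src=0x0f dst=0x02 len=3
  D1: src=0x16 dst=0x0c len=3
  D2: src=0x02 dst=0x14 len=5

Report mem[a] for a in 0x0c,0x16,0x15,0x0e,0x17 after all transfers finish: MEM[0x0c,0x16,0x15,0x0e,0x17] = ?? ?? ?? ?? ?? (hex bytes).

MEM[0x0c,0x16,0x15,0x0e,0x17] = 8c c0 0c 2e 70

[0] 0x0f->0x02 len=3 : 0b 0c c0
[1] 0x16->0x0c len=3 : 8c 43 2e
[2] 0x02->0x14 len=5 : 0b 0c c0 70 84
query mem[0x0c]=0x8c, mem[0x16]=0xc0, mem[0x15]=0x0c, mem[0x0e]=0x2e, mem[0x17]=0x70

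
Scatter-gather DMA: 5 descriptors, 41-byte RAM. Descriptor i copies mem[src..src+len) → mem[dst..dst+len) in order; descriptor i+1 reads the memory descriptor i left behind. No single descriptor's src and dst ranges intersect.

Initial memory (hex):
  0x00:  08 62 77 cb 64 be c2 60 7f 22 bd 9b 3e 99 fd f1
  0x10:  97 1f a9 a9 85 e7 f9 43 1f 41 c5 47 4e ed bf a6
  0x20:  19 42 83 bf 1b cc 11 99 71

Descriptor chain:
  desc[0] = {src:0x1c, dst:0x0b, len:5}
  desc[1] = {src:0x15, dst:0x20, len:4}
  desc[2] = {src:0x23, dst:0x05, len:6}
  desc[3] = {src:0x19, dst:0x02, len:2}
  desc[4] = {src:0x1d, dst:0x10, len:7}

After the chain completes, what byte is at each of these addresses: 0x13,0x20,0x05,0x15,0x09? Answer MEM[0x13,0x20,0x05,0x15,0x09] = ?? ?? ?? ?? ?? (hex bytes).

MEM[0x13,0x20,0x05,0x15,0x09] = e7 e7 1f 43 99

#0 dst[0x0b+5] := {0x4e,0xed,0xbf,0xa6,0x19}
#1 dst[0x20+4] := {0xe7,0xf9,0x43,0x1f}
#2 dst[0x05+6] := {0x1f,0x1b,0xcc,0x11,0x99,0x71}
#3 dst[0x02+2] := {0x41,0xc5}
#4 dst[0x10+7] := {0xed,0xbf,0xa6,0xe7,0xf9,0x43,0x1f}
query mem[0x13]=0xe7, mem[0x20]=0xe7, mem[0x05]=0x1f, mem[0x15]=0x43, mem[0x09]=0x99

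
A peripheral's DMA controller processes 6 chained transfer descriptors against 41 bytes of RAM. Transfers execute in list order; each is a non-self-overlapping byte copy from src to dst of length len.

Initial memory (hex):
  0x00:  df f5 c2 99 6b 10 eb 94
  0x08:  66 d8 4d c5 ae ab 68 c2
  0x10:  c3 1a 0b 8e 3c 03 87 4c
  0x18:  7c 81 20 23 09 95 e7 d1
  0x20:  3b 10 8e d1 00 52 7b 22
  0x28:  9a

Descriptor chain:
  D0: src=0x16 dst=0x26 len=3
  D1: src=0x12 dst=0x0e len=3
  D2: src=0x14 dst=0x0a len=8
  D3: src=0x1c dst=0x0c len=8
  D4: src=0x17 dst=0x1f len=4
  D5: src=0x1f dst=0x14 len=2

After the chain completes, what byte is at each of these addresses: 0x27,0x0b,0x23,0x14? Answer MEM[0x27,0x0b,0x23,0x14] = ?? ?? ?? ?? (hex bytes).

#0 dst[0x26+3] := {0x87,0x4c,0x7c}
#1 dst[0x0e+3] := {0x0b,0x8e,0x3c}
#2 dst[0x0a+8] := {0x3c,0x03,0x87,0x4c,0x7c,0x81,0x20,0x23}
#3 dst[0x0c+8] := {0x09,0x95,0xe7,0xd1,0x3b,0x10,0x8e,0xd1}
#4 dst[0x1f+4] := {0x4c,0x7c,0x81,0x20}
#5 dst[0x14+2] := {0x4c,0x7c}
query mem[0x27]=0x4c, mem[0x0b]=0x03, mem[0x23]=0xd1, mem[0x14]=0x4c

MEM[0x27,0x0b,0x23,0x14] = 4c 03 d1 4c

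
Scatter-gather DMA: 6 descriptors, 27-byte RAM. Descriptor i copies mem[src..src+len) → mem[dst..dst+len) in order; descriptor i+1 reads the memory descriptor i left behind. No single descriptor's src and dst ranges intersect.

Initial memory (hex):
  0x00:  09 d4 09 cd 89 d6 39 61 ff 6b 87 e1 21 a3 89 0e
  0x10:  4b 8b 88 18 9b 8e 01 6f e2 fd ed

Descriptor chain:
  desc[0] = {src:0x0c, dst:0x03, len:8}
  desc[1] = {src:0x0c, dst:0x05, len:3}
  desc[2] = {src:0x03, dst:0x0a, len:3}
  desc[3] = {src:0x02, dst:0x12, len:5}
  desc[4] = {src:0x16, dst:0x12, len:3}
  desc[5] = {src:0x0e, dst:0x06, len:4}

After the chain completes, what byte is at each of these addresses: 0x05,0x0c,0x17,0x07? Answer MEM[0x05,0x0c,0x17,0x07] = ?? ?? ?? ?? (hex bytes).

MEM[0x05,0x0c,0x17,0x07] = 21 21 6f 0e

#0 dst[0x03+8] := {0x21,0xa3,0x89,0x0e,0x4b,0x8b,0x88,0x18}
#1 dst[0x05+3] := {0x21,0xa3,0x89}
#2 dst[0x0a+3] := {0x21,0xa3,0x21}
#3 dst[0x12+5] := {0x09,0x21,0xa3,0x21,0xa3}
#4 dst[0x12+3] := {0xa3,0x6f,0xe2}
#5 dst[0x06+4] := {0x89,0x0e,0x4b,0x8b}
query mem[0x05]=0x21, mem[0x0c]=0x21, mem[0x17]=0x6f, mem[0x07]=0x0e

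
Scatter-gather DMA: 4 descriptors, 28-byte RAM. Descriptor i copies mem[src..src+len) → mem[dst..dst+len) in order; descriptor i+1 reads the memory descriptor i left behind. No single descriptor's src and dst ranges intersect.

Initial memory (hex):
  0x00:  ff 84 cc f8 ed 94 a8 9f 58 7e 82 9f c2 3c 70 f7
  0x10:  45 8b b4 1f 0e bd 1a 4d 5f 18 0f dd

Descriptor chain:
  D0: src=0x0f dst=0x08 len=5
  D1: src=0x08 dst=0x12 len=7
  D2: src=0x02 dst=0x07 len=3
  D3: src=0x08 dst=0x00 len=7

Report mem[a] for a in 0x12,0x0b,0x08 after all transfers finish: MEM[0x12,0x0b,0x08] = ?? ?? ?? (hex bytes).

  after D0: wrote 5B at 0x08 = f7458bb41f
  after D1: wrote 7B at 0x12 = f7458bb41f3c70
  after D2: wrote 3B at 0x07 = ccf8ed
  after D3: wrote 7B at 0x00 = f8ed8bb41f3c70
query mem[0x12]=0xf7, mem[0x0b]=0xb4, mem[0x08]=0xf8

MEM[0x12,0x0b,0x08] = f7 b4 f8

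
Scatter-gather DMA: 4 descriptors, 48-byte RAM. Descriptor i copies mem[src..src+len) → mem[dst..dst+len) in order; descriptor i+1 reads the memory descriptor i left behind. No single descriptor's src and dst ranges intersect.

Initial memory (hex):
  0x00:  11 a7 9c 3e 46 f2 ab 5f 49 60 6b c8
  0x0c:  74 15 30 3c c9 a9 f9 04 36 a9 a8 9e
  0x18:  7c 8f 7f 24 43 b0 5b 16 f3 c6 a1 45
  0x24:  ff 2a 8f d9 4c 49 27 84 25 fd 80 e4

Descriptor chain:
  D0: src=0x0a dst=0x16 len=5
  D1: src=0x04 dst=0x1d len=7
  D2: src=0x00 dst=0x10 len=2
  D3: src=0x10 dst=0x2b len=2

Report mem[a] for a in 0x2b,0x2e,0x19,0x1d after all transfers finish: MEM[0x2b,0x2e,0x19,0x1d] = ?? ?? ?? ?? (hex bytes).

MEM[0x2b,0x2e,0x19,0x1d] = 11 80 15 46

  after D0: wrote 5B at 0x16 = 6bc8741530
  after D1: wrote 7B at 0x1d = 46f2ab5f49606b
  after D2: wrote 2B at 0x10 = 11a7
  after D3: wrote 2B at 0x2b = 11a7
query mem[0x2b]=0x11, mem[0x2e]=0x80, mem[0x19]=0x15, mem[0x1d]=0x46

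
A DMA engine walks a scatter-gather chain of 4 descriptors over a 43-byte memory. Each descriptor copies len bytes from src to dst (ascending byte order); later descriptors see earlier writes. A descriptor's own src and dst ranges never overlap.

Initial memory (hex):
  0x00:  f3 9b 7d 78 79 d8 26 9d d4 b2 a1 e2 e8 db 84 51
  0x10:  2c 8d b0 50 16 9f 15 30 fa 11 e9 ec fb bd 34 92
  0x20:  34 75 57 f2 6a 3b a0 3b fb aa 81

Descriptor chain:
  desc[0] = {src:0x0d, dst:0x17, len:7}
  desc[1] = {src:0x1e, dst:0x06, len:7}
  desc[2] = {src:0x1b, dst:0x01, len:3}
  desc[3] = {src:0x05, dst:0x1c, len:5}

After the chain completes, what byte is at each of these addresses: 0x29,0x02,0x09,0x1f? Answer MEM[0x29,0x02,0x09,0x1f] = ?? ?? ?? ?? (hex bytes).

[0] 0x0d->0x17 len=7 : db 84 51 2c 8d b0 50
[1] 0x1e->0x06 len=7 : 34 92 34 75 57 f2 6a
[2] 0x1b->0x01 len=3 : 8d b0 50
[3] 0x05->0x1c len=5 : d8 34 92 34 75
query mem[0x29]=0xaa, mem[0x02]=0xb0, mem[0x09]=0x75, mem[0x1f]=0x34

MEM[0x29,0x02,0x09,0x1f] = aa b0 75 34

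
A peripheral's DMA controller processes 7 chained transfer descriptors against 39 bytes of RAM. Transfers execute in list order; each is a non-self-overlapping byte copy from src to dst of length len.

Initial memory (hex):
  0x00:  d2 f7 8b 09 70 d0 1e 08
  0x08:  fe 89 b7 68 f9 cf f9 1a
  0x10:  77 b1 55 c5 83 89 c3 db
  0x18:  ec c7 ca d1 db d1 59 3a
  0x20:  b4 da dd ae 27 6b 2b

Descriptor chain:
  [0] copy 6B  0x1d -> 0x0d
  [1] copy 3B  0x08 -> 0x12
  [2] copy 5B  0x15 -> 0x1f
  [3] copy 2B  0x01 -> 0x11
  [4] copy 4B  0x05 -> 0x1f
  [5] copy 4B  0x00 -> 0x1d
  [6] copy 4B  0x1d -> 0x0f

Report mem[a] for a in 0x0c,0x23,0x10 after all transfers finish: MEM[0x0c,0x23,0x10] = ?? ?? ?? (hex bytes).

[0] 0x1d->0x0d len=6 : d1 59 3a b4 da dd
[1] 0x08->0x12 len=3 : fe 89 b7
[2] 0x15->0x1f len=5 : 89 c3 db ec c7
[3] 0x01->0x11 len=2 : f7 8b
[4] 0x05->0x1f len=4 : d0 1e 08 fe
[5] 0x00->0x1d len=4 : d2 f7 8b 09
[6] 0x1d->0x0f len=4 : d2 f7 8b 09
query mem[0x0c]=0xf9, mem[0x23]=0xc7, mem[0x10]=0xf7

MEM[0x0c,0x23,0x10] = f9 c7 f7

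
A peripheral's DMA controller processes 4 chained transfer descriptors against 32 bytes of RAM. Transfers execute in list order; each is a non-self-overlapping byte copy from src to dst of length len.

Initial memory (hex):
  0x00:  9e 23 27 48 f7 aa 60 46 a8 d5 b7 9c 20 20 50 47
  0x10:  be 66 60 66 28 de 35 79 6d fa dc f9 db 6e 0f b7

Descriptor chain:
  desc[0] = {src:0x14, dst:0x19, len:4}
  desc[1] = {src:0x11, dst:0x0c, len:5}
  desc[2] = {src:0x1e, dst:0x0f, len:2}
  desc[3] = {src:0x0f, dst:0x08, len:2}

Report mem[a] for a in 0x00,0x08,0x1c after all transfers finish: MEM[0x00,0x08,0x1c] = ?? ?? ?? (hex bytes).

  after D0: wrote 4B at 0x19 = 28de3579
  after D1: wrote 5B at 0x0c = 66606628de
  after D2: wrote 2B at 0x0f = 0fb7
  after D3: wrote 2B at 0x08 = 0fb7
query mem[0x00]=0x9e, mem[0x08]=0x0f, mem[0x1c]=0x79

MEM[0x00,0x08,0x1c] = 9e 0f 79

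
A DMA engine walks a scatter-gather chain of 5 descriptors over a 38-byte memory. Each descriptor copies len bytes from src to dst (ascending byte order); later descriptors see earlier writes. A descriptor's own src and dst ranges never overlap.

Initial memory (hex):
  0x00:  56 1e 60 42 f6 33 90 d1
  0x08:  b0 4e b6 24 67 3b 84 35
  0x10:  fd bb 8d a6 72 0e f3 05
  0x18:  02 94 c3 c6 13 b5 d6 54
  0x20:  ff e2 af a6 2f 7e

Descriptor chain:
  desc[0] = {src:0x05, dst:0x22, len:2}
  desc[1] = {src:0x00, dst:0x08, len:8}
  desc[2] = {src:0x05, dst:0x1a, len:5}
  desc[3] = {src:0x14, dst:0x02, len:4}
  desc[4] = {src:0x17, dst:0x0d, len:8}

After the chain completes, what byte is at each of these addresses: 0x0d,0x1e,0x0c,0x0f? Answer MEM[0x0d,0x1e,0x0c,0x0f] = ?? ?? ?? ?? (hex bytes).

MEM[0x0d,0x1e,0x0c,0x0f] = 05 1e f6 94

#0 dst[0x22+2] := {0x33,0x90}
#1 dst[0x08+8] := {0x56,0x1e,0x60,0x42,0xf6,0x33,0x90,0xd1}
#2 dst[0x1a+5] := {0x33,0x90,0xd1,0x56,0x1e}
#3 dst[0x02+4] := {0x72,0x0e,0xf3,0x05}
#4 dst[0x0d+8] := {0x05,0x02,0x94,0x33,0x90,0xd1,0x56,0x1e}
query mem[0x0d]=0x05, mem[0x1e]=0x1e, mem[0x0c]=0xf6, mem[0x0f]=0x94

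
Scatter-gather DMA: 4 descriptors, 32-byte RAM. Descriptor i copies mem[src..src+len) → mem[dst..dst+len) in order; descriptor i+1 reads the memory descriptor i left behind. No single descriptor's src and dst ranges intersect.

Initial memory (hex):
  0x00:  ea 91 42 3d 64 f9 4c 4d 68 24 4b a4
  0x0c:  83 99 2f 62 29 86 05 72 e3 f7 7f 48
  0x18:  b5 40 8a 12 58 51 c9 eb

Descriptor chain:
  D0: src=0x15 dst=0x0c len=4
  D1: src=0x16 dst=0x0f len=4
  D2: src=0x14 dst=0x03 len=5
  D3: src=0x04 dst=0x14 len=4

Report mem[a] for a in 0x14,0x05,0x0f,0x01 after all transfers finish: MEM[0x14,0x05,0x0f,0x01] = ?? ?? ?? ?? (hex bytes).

MEM[0x14,0x05,0x0f,0x01] = f7 7f 7f 91

[0] 0x15->0x0c len=4 : f7 7f 48 b5
[1] 0x16->0x0f len=4 : 7f 48 b5 40
[2] 0x14->0x03 len=5 : e3 f7 7f 48 b5
[3] 0x04->0x14 len=4 : f7 7f 48 b5
query mem[0x14]=0xf7, mem[0x05]=0x7f, mem[0x0f]=0x7f, mem[0x01]=0x91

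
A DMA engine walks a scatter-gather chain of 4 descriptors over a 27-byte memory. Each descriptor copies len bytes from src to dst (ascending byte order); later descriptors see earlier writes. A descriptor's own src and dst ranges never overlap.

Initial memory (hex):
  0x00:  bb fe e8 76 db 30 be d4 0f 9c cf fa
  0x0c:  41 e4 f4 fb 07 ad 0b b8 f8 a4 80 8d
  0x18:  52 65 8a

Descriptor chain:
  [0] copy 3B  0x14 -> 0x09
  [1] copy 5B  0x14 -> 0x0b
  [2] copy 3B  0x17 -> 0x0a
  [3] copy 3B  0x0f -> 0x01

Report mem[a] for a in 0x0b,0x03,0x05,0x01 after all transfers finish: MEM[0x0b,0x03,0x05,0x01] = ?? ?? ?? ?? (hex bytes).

MEM[0x0b,0x03,0x05,0x01] = 52 ad 30 52

#0 dst[0x09+3] := {0xf8,0xa4,0x80}
#1 dst[0x0b+5] := {0xf8,0xa4,0x80,0x8d,0x52}
#2 dst[0x0a+3] := {0x8d,0x52,0x65}
#3 dst[0x01+3] := {0x52,0x07,0xad}
query mem[0x0b]=0x52, mem[0x03]=0xad, mem[0x05]=0x30, mem[0x01]=0x52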